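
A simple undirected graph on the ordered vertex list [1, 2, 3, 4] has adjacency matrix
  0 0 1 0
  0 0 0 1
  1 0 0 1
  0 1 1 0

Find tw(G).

A width-1 tree decomposition is:
Bags: B1 = {2, 4}  B2 = {3, 4}  B3 = {1, 3}
Tree: B1–B2, B2–B3
Every bag has size at most 2, so the width is 2 − 1 = 1 and tw(G) ≤ 1. G has an edge, so its treewidth is at least 1. Hence tw(G) = 1 exactly.

1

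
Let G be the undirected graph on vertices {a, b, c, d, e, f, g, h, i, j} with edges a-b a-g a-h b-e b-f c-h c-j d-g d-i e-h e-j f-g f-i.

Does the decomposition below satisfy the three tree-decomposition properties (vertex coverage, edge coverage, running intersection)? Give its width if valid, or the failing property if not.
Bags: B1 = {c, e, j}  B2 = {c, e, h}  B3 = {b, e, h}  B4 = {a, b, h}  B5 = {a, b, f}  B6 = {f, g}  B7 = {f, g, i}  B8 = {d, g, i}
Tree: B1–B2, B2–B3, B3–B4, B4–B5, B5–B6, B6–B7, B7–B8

A tree decomposition must satisfy three properties: every vertex lies in some bag; for every edge, both endpoints lie together in some bag; and for every vertex, the bags containing it form a connected subtree. Here edge (a,g) lies in no bag, so the decomposition is invalid.

No — edge (a,g) lies in no bag.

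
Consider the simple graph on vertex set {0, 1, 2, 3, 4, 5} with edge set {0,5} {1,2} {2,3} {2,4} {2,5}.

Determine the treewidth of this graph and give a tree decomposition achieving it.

The largest bag has 2 vertices, giving width 1; this decomposition certifies tw(G) ≤ 1. G has an edge, so its treewidth is at least 1. Hence tw(G) = 1 exactly.

Treewidth 1.
One optimal decomposition is:
Bags: B1 = {2, 3}  B2 = {2, 5}  B3 = {0, 5}  B4 = {2, 4}  B5 = {1, 2}
Tree: B1–B2, B2–B3, B1–B4, B4–B5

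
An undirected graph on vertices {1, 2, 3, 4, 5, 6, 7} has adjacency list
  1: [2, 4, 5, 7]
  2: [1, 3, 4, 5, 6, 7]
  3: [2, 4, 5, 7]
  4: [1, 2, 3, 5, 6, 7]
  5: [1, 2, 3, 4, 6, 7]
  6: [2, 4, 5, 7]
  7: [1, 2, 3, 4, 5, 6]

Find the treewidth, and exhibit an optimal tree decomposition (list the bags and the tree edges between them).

Treewidth 4.
One such decomposition:
Bags: B1 = {1, 2, 4, 5, 7}  B2 = {2, 3, 4, 5, 7}  B3 = {2, 4, 5, 6, 7}
Tree: B1–B2, B1–B3

Each bag holds 5 vertices, so the decomposition has width 4, which upper-bounds the treewidth. On the other hand G contains the 5-clique {1, 2, 4, 5, 7}. A clique must lie in a single bag of any decomposition, so no decomposition can have width below 4. Therefore the treewidth is 4.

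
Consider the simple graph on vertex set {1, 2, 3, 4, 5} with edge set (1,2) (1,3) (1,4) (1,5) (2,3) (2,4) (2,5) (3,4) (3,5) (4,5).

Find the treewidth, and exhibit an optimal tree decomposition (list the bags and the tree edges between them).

A single bag containing all 5 vertices is trivially a valid decomposition of width 4. For the lower bound, the 5 vertices {1, 2, 3, 4, 5} are pairwise adjacent, and any tree decomposition puts a clique entirely inside one bag — forcing width ≥ 4. The upper and lower bounds meet at 4, so that is the treewidth.

Treewidth 4.
One such decomposition:
Bags: B1 = {1, 2, 3, 4, 5}
Tree: (single bag)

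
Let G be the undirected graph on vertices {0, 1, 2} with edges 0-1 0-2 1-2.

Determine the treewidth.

2

A width-2 tree decomposition is:
Bags: B1 = {0, 1, 2}
Tree: (single bag)
A single bag containing all 3 vertices is trivially a valid decomposition of width 2. For the lower bound, the 3 vertices {0, 1, 2} are pairwise adjacent, and any tree decomposition puts a clique entirely inside one bag — forcing width ≥ 2. Hence tw(G) = 2 exactly.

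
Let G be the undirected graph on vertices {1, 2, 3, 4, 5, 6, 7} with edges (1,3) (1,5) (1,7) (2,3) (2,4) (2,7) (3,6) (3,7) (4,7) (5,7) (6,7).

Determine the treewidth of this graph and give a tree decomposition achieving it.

Each bag holds 3 vertices, so the decomposition has width 2, which upper-bounds the treewidth. For the lower bound, the 3 vertices {1, 3, 7} are pairwise adjacent, and any tree decomposition puts a clique entirely inside one bag — forcing width ≥ 2. Therefore the treewidth is 2.

Treewidth 2.
Bags: B1 = {1, 3, 7}  B2 = {2, 3, 7}  B3 = {1, 5, 7}  B4 = {2, 4, 7}  B5 = {3, 6, 7}
Tree: B1–B2, B1–B3, B2–B4, B1–B5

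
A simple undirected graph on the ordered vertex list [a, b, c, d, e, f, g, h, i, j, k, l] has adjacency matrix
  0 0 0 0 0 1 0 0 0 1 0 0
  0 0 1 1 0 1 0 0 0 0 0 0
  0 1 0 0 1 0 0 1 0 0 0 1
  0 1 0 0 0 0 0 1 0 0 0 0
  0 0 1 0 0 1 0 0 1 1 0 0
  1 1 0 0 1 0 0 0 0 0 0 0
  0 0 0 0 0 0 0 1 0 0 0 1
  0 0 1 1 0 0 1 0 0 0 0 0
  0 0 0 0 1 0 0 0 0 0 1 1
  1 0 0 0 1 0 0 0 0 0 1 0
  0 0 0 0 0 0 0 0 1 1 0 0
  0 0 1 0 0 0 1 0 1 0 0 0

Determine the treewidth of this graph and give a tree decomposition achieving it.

Every bag has size at most 4, so the width is 4 − 1 = 3 and tw(G) ≤ 3. For the lower bound: the 4 vertex sets {d,g,h}, {l}, {c}, {b,e,f,i} are disjoint, each induces a connected subgraph, and every pair is joined by at least one edge of G. Contracting each set to a single vertex therefore yields K_{4} as a minor, and since treewidth is minor-monotone, tw(G) ≥ tw(K_{4}) = 3. Hence tw(G) = 3 exactly.

Treewidth 3.
Bags: B1 = {d, g, h, l}  B2 = {c, d, h, l}  B3 = {b, c, d, l}  B4 = {b, c, i, l}  B5 = {b, c, e, i}  B6 = {b, e, f, i}  B7 = {e, f, i, k}  B8 = {e, f, j, k}  B9 = {a, f, j, k}
Tree: B1–B2, B2–B3, B3–B4, B4–B5, B5–B6, B6–B7, B7–B8, B8–B9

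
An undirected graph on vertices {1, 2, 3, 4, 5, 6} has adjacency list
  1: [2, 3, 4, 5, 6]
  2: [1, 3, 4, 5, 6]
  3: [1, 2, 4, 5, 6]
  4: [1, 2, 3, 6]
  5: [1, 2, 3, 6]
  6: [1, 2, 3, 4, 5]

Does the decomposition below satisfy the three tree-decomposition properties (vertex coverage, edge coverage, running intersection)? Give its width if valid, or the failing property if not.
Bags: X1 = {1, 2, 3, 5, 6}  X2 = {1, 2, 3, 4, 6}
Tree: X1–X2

Every vertex of G appears in some bag (union = {1, 2, 3, 4, 5, 6}); every edge is covered by a bag; and for each vertex v the set of bags containing v is connected in the bag tree. The decomposition is therefore valid. The largest bag has 5 vertices, so the width is 4.

Yes; width 4.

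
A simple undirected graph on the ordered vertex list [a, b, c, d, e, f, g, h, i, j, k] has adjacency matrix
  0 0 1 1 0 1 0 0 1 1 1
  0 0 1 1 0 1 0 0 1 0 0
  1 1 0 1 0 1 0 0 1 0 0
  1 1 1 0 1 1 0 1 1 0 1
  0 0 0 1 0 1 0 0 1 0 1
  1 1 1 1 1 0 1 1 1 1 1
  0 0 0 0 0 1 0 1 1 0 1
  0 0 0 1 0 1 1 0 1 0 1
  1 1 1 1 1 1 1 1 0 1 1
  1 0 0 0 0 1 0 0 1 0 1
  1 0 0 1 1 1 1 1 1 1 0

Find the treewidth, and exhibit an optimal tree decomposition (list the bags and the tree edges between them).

Treewidth 4.
One optimal decomposition is:
Bags: B1 = {d, f, h, i, k}  B2 = {d, e, f, i, k}  B3 = {f, g, h, i, k}  B4 = {a, d, f, i, k}  B5 = {a, c, d, f, i}  B6 = {a, f, i, j, k}  B7 = {b, c, d, f, i}
Tree: B1–B2, B1–B3, B2–B4, B4–B5, B4–B6, B5–B7

Every bag has size at most 5, so the width is 5 − 1 = 4 and tw(G) ≤ 4. For the lower bound, the 5 vertices {a, c, d, f, i} are pairwise adjacent, and any tree decomposition puts a clique entirely inside one bag — forcing width ≥ 4. Therefore the treewidth is 4.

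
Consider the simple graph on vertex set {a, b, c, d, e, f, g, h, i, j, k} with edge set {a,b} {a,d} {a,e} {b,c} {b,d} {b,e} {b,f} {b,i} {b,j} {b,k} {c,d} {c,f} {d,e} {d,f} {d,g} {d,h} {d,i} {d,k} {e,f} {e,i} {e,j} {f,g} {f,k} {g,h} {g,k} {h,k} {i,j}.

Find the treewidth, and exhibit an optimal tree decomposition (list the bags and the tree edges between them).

The largest bag has 4 vertices, giving width 3; this decomposition certifies tw(G) ≤ 3. Conversely, {d, g, h, k} is a clique of size 4, and the vertices of any clique must share a bag in every tree decomposition; so some bag has ≥ 4 vertices and tw(G) ≥ 3. The upper and lower bounds meet at 3, so that is the treewidth.

Treewidth 3.
One optimal decomposition is:
Bags: B1 = {d, f, g, k}  B2 = {b, d, f, k}  B3 = {b, d, e, f}  B4 = {d, g, h, k}  B5 = {b, c, d, f}  B6 = {a, b, d, e}  B7 = {b, d, e, i}  B8 = {b, e, i, j}
Tree: B1–B2, B2–B3, B1–B4, B3–B5, B3–B6, B6–B7, B7–B8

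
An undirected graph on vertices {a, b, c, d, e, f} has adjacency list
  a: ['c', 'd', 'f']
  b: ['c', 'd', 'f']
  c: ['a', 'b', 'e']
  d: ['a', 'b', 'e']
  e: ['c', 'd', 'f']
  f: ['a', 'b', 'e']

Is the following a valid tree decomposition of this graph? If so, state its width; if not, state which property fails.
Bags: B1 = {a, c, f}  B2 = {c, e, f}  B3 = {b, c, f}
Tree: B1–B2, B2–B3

No — vertex d appears in no bag.

A tree decomposition must satisfy three properties: every vertex lies in some bag; for every edge, both endpoints lie together in some bag; and for every vertex, the bags containing it form a connected subtree. Here vertex d appears in no bag, so the decomposition is invalid.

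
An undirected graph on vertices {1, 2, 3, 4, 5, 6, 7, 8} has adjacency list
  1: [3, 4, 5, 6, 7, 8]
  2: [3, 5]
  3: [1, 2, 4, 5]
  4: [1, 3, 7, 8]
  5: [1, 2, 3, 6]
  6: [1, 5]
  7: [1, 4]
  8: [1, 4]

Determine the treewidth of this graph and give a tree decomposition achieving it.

Treewidth 2.
Bags: B1 = {1, 3, 5}  B2 = {1, 5, 6}  B3 = {2, 3, 5}  B4 = {1, 3, 4}  B5 = {1, 4, 8}  B6 = {1, 4, 7}
Tree: B1–B2, B1–B3, B1–B4, B4–B5, B4–B6

Every bag has size at most 3, so the width is 3 − 1 = 2 and tw(G) ≤ 2. Conversely, {1, 4, 8} is a clique of size 3, and the vertices of any clique must share a bag in every tree decomposition; so some bag has ≥ 3 vertices and tw(G) ≥ 2. The upper and lower bounds meet at 2, so that is the treewidth.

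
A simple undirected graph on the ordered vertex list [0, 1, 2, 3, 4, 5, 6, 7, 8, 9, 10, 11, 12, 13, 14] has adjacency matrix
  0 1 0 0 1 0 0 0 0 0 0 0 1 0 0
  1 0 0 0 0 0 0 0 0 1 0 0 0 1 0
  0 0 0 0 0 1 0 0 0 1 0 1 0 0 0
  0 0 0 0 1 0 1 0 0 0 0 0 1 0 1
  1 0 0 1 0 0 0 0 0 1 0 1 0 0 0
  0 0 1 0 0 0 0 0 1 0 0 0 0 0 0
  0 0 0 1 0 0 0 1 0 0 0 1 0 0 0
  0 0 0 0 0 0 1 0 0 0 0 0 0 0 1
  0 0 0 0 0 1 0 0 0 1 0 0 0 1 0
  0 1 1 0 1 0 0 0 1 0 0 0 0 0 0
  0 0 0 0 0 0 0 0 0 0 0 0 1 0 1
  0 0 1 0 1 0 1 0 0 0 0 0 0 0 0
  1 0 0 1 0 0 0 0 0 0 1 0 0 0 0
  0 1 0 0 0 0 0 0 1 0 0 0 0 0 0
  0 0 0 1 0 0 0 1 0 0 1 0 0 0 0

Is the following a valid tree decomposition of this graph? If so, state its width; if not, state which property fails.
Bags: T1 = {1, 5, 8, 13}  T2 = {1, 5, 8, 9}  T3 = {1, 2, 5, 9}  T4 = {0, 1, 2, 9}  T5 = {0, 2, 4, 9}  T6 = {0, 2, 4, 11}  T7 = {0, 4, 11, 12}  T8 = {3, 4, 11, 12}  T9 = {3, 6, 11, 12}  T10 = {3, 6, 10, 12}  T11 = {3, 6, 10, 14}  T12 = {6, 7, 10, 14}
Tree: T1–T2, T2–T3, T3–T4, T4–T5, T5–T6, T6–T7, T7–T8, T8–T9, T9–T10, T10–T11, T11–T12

Every vertex of G appears in some bag (union = {0, 1, 2, 3, 4, 5, 6, 7, 8, 9, 10, 11, 12, 13, 14}); every edge is covered by a bag; and for each vertex v the set of bags containing v is connected in the bag tree. The decomposition is therefore valid. The largest bag has 4 vertices, so the width is 3.

Yes; width 3.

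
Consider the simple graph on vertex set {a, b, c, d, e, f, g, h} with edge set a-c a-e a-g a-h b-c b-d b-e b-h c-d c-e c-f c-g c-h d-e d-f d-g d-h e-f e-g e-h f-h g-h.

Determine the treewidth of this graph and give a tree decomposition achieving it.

The largest bag has 5 vertices, giving width 4; this decomposition certifies tw(G) ≤ 4. On the other hand G contains the 5-clique {c, d, e, g, h}. A clique must lie in a single bag of any decomposition, so no decomposition can have width below 4. Hence tw(G) = 4 exactly.

Treewidth 4.
One optimal decomposition is:
Bags: B1 = {a, c, e, g, h}  B2 = {c, d, e, g, h}  B3 = {b, c, d, e, h}  B4 = {c, d, e, f, h}
Tree: B1–B2, B2–B3, B2–B4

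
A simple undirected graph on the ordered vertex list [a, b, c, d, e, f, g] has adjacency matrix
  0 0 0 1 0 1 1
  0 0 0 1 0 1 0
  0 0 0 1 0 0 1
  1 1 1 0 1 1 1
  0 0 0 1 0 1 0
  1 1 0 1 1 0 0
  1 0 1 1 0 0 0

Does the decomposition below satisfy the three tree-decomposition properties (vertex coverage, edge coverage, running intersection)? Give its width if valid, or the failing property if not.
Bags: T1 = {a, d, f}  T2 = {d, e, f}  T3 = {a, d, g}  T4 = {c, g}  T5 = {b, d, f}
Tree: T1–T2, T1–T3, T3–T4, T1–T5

No — edge (d,c) lies in no bag.

A tree decomposition must satisfy three properties: every vertex lies in some bag; for every edge, both endpoints lie together in some bag; and for every vertex, the bags containing it form a connected subtree. Here edge (d,c) lies in no bag, so the decomposition is invalid.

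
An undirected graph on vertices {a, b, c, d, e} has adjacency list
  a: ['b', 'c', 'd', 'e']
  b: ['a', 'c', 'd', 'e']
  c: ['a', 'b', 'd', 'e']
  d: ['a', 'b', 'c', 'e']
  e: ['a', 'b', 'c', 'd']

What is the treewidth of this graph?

A width-4 tree decomposition is:
Bags: B1 = {a, b, c, d, e}
Tree: (single bag)
With just one bag of size 5, the width is 5 − 1 = 4, so tw(G) ≤ 4. On the other hand G contains the 5-clique {a, b, c, d, e}. A clique must lie in a single bag of any decomposition, so no decomposition can have width below 4. The upper and lower bounds meet at 4, so that is the treewidth.

4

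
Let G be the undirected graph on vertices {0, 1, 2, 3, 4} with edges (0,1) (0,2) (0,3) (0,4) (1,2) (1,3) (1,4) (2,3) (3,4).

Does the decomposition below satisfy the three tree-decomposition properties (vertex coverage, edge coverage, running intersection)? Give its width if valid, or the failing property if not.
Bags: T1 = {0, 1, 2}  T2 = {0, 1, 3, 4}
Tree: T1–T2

A tree decomposition must satisfy three properties: every vertex lies in some bag; for every edge, both endpoints lie together in some bag; and for every vertex, the bags containing it form a connected subtree. Here edge (3,2) lies in no bag, so the decomposition is invalid.

No — edge (3,2) lies in no bag.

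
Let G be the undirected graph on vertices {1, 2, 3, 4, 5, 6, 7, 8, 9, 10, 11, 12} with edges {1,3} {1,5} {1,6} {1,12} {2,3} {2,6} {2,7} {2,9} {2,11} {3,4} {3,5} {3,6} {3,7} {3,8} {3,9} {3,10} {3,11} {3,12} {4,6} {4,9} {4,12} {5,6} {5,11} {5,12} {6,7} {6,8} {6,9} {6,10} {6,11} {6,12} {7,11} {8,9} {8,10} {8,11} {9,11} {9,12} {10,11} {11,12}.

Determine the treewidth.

A width-4 tree decomposition is:
Bags: B1 = {3, 6, 9, 11, 12}  B2 = {3, 5, 6, 11, 12}  B3 = {3, 4, 6, 9, 12}  B4 = {3, 6, 8, 9, 11}  B5 = {3, 6, 8, 10, 11}  B6 = {2, 3, 6, 9, 11}  B7 = {1, 3, 5, 6, 12}  B8 = {2, 3, 6, 7, 11}
Tree: B1–B2, B1–B3, B1–B4, B4–B5, B1–B6, B2–B7, B6–B8
Each bag holds 5 vertices, so the decomposition has width 4, which upper-bounds the treewidth. Conversely, {1, 3, 5, 6, 12} is a clique of size 5, and the vertices of any clique must share a bag in every tree decomposition; so some bag has ≥ 5 vertices and tw(G) ≥ 4. Therefore the treewidth is 4.

4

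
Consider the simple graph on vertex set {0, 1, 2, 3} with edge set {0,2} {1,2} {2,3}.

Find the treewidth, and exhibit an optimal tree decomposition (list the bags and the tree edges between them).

Treewidth 1.
One optimal decomposition is:
Bags: B1 = {2, 3}  B2 = {0, 2}  B3 = {1, 2}
Tree: B1–B2, B1–B3

Every bag has size at most 2, so the width is 2 − 1 = 1 and tw(G) ≤ 1. Since G has at least one edge (e.g. 3–2), it is not an edgeless graph, so tw(G) ≥ 1. Hence tw(G) = 1 exactly.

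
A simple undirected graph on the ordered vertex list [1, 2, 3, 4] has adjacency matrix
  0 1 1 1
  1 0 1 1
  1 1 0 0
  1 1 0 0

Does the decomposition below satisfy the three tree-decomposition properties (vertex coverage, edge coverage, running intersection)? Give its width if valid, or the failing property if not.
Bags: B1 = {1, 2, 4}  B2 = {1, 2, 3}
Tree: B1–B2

Yes; width 2.

Every vertex of G appears in some bag (union = {1, 2, 3, 4}); every edge is covered by a bag; and for each vertex v the set of bags containing v is connected in the bag tree. The decomposition is therefore valid. The largest bag has 3 vertices, so the width is 2.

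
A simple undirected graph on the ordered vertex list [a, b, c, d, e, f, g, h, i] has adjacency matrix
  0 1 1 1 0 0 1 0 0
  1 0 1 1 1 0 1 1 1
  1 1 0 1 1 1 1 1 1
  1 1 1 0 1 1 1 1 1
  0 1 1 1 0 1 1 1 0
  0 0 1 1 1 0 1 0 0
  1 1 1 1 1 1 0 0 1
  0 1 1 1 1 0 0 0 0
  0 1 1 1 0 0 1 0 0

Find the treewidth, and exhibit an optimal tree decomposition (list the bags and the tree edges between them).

Every bag has size at most 5, so the width is 5 − 1 = 4 and tw(G) ≤ 4. For the lower bound, the 5 vertices {c, d, e, f, g} are pairwise adjacent, and any tree decomposition puts a clique entirely inside one bag — forcing width ≥ 4. The upper and lower bounds meet at 4, so that is the treewidth.

Treewidth 4.
One optimal decomposition is:
Bags: B1 = {b, c, d, e, g}  B2 = {a, b, c, d, g}  B3 = {b, c, d, g, i}  B4 = {c, d, e, f, g}  B5 = {b, c, d, e, h}
Tree: B1–B2, B1–B3, B1–B4, B1–B5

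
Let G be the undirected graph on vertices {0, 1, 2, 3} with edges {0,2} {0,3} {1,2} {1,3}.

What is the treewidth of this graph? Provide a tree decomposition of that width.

Every bag has size at most 3, so the width is 3 − 1 = 2 and tw(G) ≤ 2. For the lower bound, G contains the cycle 2–1–3–0–2, so G is not a forest; only forests have treewidth ≤ 1, hence tw(G) ≥ 2. The upper and lower bounds meet at 2, so that is the treewidth.

Treewidth 2.
One optimal decomposition is:
Bags: B1 = {1, 2, 3}  B2 = {0, 2, 3}
Tree: B1–B2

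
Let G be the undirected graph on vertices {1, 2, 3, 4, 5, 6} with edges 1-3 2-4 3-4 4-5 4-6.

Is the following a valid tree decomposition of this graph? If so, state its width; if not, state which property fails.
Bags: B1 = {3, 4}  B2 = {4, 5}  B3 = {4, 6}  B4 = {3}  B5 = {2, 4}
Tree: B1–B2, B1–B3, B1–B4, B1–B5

A tree decomposition must satisfy three properties: every vertex lies in some bag; for every edge, both endpoints lie together in some bag; and for every vertex, the bags containing it form a connected subtree. Here vertex 1 appears in no bag, so the decomposition is invalid.

No — vertex 1 appears in no bag.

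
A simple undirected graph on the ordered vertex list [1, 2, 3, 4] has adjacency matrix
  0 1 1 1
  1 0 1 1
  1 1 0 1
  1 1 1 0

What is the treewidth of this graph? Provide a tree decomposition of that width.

Treewidth 3.
One such decomposition:
Bags: B1 = {1, 2, 3, 4}
Tree: (single bag)

A single bag containing all 4 vertices is trivially a valid decomposition of width 3. On the other hand G contains the 4-clique {1, 2, 3, 4}. A clique must lie in a single bag of any decomposition, so no decomposition can have width below 3. The upper and lower bounds meet at 3, so that is the treewidth.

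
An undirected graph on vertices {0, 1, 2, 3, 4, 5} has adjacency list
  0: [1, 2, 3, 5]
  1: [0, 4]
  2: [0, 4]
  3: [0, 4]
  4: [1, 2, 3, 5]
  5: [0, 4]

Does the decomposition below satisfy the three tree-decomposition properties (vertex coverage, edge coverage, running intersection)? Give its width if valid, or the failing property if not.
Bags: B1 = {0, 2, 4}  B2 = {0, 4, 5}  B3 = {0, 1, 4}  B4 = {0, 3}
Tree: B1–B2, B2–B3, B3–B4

A tree decomposition must satisfy three properties: every vertex lies in some bag; for every edge, both endpoints lie together in some bag; and for every vertex, the bags containing it form a connected subtree. Here edge (4,3) lies in no bag, so the decomposition is invalid.

No — edge (4,3) lies in no bag.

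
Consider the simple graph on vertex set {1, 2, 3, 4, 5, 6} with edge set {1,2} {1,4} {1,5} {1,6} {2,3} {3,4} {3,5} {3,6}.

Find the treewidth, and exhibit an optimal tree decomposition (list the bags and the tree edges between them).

Treewidth 2.
Bags: B1 = {1, 3, 6}  B2 = {1, 3, 5}  B3 = {1, 3, 4}  B4 = {1, 2, 3}
Tree: B1–B2, B2–B3, B3–B4

Every bag has size at most 3, so the width is 3 − 1 = 2 and tw(G) ≤ 2. For the lower bound, G contains the cycle 6–1–5–3–6, so G is not a forest; only forests have treewidth ≤ 1, hence tw(G) ≥ 2. Therefore the treewidth is 2.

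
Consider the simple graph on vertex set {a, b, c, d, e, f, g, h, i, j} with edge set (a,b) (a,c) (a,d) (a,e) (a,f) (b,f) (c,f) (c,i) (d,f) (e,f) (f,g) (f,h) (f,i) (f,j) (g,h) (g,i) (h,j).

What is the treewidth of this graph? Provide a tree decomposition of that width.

Each bag holds 3 vertices, so the decomposition has width 2, which upper-bounds the treewidth. Conversely, {f, g, h} is a clique of size 3, and the vertices of any clique must share a bag in every tree decomposition; so some bag has ≥ 3 vertices and tw(G) ≥ 2. Combining the bounds, tw(G) = 2.

Treewidth 2.
One such decomposition:
Bags: B1 = {a, c, f}  B2 = {c, f, i}  B3 = {a, e, f}  B4 = {a, b, f}  B5 = {f, g, i}  B6 = {a, d, f}  B7 = {f, g, h}  B8 = {f, h, j}
Tree: B1–B2, B1–B3, B3–B4, B2–B5, B3–B6, B5–B7, B7–B8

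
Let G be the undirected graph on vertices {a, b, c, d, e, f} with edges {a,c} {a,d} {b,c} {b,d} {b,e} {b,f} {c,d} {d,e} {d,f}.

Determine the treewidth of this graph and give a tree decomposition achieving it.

The largest bag has 3 vertices, giving width 2; this decomposition certifies tw(G) ≤ 2. For the lower bound, the 3 vertices {a, c, d} are pairwise adjacent, and any tree decomposition puts a clique entirely inside one bag — forcing width ≥ 2. Combining the bounds, tw(G) = 2.

Treewidth 2.
Bags: B1 = {b, c, d}  B2 = {b, d, e}  B3 = {b, d, f}  B4 = {a, c, d}
Tree: B1–B2, B2–B3, B1–B4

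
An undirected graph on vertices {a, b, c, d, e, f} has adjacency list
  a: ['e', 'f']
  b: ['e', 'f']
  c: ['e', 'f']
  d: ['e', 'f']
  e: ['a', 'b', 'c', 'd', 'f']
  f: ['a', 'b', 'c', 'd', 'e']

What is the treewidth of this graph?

2

A width-2 tree decomposition is:
Bags: B1 = {a, e, f}  B2 = {c, e, f}  B3 = {b, e, f}  B4 = {d, e, f}
Tree: B1–B2, B1–B3, B1–B4
The largest bag has 3 vertices, giving width 2; this decomposition certifies tw(G) ≤ 2. Conversely, {d, e, f} is a clique of size 3, and the vertices of any clique must share a bag in every tree decomposition; so some bag has ≥ 3 vertices and tw(G) ≥ 2. Therefore the treewidth is 2.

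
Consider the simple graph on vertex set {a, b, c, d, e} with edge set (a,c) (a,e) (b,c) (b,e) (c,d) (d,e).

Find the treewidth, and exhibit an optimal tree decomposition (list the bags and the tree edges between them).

Treewidth 2.
Bags: B1 = {a, c, e}  B2 = {c, d, e}  B3 = {b, c, e}
Tree: B1–B2, B2–B3

Every bag has size at most 3, so the width is 3 − 1 = 2 and tw(G) ≤ 2. The edges a–c–d–e–a form a cycle, so G is not a tree and its treewidth is at least 2. Therefore the treewidth is 2.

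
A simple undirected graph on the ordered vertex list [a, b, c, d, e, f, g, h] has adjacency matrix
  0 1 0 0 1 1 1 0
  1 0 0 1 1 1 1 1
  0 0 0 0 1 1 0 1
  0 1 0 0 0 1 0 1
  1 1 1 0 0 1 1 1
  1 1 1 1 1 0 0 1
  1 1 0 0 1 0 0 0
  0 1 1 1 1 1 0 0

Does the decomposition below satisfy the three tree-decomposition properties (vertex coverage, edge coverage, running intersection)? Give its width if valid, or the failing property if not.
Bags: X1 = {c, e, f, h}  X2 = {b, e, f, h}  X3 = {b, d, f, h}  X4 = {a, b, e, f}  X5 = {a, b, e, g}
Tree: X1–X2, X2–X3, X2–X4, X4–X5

Yes; width 3.

Every vertex of G appears in some bag (union = {a, b, c, d, e, f, g, h}); every edge is covered by a bag; and for each vertex v the set of bags containing v is connected in the bag tree. The decomposition is therefore valid. The largest bag has 4 vertices, so the width is 3.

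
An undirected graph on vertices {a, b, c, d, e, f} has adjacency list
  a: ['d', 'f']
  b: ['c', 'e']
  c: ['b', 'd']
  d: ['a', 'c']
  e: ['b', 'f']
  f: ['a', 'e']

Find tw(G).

2

A width-2 tree decomposition is:
Bags: B1 = {a, d, f}  B2 = {d, e, f}  B3 = {b, d, e}  B4 = {b, c, d}
Tree: B1–B2, B2–B3, B3–B4
The largest bag has 3 vertices, giving width 2; this decomposition certifies tw(G) ≤ 2. The edges d–a–f–e–b–c–d form a cycle, so G is not a tree and its treewidth is at least 2. Hence tw(G) = 2 exactly.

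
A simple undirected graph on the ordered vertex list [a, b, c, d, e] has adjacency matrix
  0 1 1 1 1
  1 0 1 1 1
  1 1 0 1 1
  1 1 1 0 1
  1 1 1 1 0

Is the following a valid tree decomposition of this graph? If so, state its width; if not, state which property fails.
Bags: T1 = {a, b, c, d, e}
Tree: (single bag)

Vertex coverage: the bags together contain {a, b, c, d, e}, the full vertex set. Edge coverage: each edge of G has both endpoints in at least one bag. Running intersection: for every vertex, the bags containing it form a connected subtree. All three properties hold, so this is a valid tree decomposition of width max|bag| − 1 = 4, and hence tw(G) ≤ 4.

Yes; width 4.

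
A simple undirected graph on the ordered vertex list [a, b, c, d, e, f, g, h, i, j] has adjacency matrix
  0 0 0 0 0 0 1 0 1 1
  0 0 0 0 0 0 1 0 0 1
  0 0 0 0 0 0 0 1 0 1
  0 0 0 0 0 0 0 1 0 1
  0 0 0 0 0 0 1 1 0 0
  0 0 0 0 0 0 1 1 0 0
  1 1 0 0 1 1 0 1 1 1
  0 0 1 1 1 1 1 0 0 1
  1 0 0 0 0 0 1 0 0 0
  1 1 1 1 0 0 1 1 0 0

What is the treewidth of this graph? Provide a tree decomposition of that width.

Treewidth 2.
Bags: B1 = {g, h, j}  B2 = {d, h, j}  B3 = {a, g, j}  B4 = {f, g, h}  B5 = {e, g, h}  B6 = {b, g, j}  B7 = {a, g, i}  B8 = {c, h, j}
Tree: B1–B2, B1–B3, B1–B4, B4–B5, B3–B6, B3–B7, B1–B8

Each bag holds 3 vertices, so the decomposition has width 2, which upper-bounds the treewidth. For the lower bound, the 3 vertices {d, h, j} are pairwise adjacent, and any tree decomposition puts a clique entirely inside one bag — forcing width ≥ 2. Combining the bounds, tw(G) = 2.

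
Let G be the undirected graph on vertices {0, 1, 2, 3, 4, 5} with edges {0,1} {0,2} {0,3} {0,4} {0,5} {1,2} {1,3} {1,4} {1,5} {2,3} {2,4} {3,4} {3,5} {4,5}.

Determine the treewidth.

4

A width-4 tree decomposition is:
Bags: B1 = {0, 1, 3, 4, 5}  B2 = {0, 1, 2, 3, 4}
Tree: B1–B2
Every bag has size at most 5, so the width is 5 − 1 = 4 and tw(G) ≤ 4. For the lower bound, the 5 vertices {0, 1, 2, 3, 4} are pairwise adjacent, and any tree decomposition puts a clique entirely inside one bag — forcing width ≥ 4. Therefore the treewidth is 4.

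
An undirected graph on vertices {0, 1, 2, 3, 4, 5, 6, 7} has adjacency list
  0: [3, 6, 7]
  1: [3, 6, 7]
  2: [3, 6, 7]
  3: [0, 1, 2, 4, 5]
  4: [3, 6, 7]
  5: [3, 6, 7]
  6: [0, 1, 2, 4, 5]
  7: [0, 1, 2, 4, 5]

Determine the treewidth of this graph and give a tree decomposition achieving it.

Treewidth 3.
One such decomposition:
Bags: B1 = {3, 4, 6, 7}  B2 = {0, 3, 6, 7}  B3 = {1, 3, 6, 7}  B4 = {2, 3, 6, 7}  B5 = {3, 5, 6, 7}
Tree: B1–B2, B2–B3, B3–B4, B4–B5

The largest bag has 4 vertices, giving width 3; this decomposition certifies tw(G) ≤ 3. For the lower bound: the 4 vertex sets {4,6}, {0,3}, {7}, {1} are disjoint, each induces a connected subgraph, and every pair is joined by at least one edge of G. Contracting each set to a single vertex therefore yields K_{4} as a minor, and since treewidth is minor-monotone, tw(G) ≥ tw(K_{4}) = 3. Combining the bounds, tw(G) = 3.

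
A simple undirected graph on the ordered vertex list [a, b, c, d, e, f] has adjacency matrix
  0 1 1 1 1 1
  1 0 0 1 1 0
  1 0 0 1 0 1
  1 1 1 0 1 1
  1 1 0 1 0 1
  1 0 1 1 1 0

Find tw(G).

3

A width-3 tree decomposition is:
Bags: B1 = {a, d, e, f}  B2 = {a, b, d, e}  B3 = {a, c, d, f}
Tree: B1–B2, B1–B3
The largest bag has 4 vertices, giving width 3; this decomposition certifies tw(G) ≤ 3. For the lower bound, the 4 vertices {a, d, e, f} are pairwise adjacent, and any tree decomposition puts a clique entirely inside one bag — forcing width ≥ 3. Hence tw(G) = 3 exactly.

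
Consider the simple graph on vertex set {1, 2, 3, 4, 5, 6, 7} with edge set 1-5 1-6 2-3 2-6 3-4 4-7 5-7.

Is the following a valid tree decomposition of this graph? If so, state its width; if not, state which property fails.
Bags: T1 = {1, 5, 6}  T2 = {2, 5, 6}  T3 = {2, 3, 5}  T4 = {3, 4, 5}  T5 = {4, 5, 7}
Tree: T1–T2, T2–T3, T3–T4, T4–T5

Yes; width 2.

Vertex coverage: the bags together contain {1, 2, 3, 4, 5, 6, 7}, the full vertex set. Edge coverage: each edge of G has both endpoints in at least one bag. Running intersection: for every vertex, the bags containing it form a connected subtree. All three properties hold, so this is a valid tree decomposition of width max|bag| − 1 = 2, and hence tw(G) ≤ 2.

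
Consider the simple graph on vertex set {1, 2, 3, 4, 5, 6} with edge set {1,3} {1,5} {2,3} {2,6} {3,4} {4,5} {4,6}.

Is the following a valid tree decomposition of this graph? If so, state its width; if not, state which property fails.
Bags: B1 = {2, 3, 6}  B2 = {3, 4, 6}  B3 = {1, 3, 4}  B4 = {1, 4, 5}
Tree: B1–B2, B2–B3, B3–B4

Yes; width 2.

Checking the three conditions: (i) the bags cover all of {1, 2, 3, 4, 5, 6}; (ii) for each edge, some bag contains both endpoints; (iii) the bags containing any fixed vertex form a subtree. All hold, so the decomposition is valid with width 3 − 1 = 2.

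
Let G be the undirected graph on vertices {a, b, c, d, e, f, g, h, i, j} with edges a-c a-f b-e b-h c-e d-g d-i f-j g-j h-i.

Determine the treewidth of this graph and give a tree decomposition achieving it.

Each bag holds 3 vertices, so the decomposition has width 2, which upper-bounds the treewidth. Since b–e–c–a–f–j–g–d–i–h–b is a cycle in G, G is not acyclic. Forests are exactly the graphs of treewidth ≤ 1, so tw(G) ≥ 2. The upper and lower bounds meet at 2, so that is the treewidth.

Treewidth 2.
Bags: B1 = {b, c, e}  B2 = {a, b, c}  B3 = {a, b, f}  B4 = {b, f, j}  B5 = {b, g, j}  B6 = {b, d, g}  B7 = {b, d, i}  B8 = {b, h, i}
Tree: B1–B2, B2–B3, B3–B4, B4–B5, B5–B6, B6–B7, B7–B8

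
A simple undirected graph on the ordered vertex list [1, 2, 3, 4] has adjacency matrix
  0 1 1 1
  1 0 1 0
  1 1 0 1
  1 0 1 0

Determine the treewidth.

A width-2 tree decomposition is:
Bags: B1 = {1, 2, 3}  B2 = {1, 3, 4}
Tree: B1–B2
Every bag has size at most 3, so the width is 3 − 1 = 2 and tw(G) ≤ 2. On the other hand G contains the 3-clique {1, 2, 3}. A clique must lie in a single bag of any decomposition, so no decomposition can have width below 2. Therefore the treewidth is 2.

2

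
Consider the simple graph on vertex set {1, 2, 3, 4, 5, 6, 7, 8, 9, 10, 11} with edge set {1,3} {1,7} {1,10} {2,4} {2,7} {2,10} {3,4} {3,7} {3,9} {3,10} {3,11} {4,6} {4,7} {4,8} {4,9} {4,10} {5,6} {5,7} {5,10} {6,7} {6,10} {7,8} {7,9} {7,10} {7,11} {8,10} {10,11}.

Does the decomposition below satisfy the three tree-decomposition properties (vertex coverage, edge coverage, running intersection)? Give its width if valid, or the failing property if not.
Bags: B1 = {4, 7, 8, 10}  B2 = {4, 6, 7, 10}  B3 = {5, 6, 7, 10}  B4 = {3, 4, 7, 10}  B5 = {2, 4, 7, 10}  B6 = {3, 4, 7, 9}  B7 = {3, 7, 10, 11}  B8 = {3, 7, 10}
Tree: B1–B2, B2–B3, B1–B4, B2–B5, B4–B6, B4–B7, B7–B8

No — vertex 1 appears in no bag.

A tree decomposition must satisfy three properties: every vertex lies in some bag; for every edge, both endpoints lie together in some bag; and for every vertex, the bags containing it form a connected subtree. Here vertex 1 appears in no bag, so the decomposition is invalid.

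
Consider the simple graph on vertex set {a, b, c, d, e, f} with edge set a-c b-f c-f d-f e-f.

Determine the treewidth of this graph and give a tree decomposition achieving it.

Treewidth 1.
One such decomposition:
Bags: B1 = {e, f}  B2 = {d, f}  B3 = {c, f}  B4 = {b, f}  B5 = {a, c}
Tree: B1–B2, B1–B3, B3–B4, B3–B5

Each bag holds 2 vertices, so the decomposition has width 1, which upper-bounds the treewidth. G has an edge, so its treewidth is at least 1. Hence tw(G) = 1 exactly.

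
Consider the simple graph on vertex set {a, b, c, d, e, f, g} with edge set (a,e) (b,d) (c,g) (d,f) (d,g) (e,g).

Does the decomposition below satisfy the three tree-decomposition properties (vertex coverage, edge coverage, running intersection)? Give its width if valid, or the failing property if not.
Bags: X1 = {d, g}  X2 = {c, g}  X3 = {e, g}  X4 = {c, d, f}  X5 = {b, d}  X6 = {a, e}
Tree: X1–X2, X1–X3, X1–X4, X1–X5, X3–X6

A tree decomposition must satisfy three properties: every vertex lies in some bag; for every edge, both endpoints lie together in some bag; and for every vertex, the bags containing it form a connected subtree. Here bags containing vertex c are not connected in the tree, so the decomposition is invalid.

No — bags containing vertex c are not connected in the tree.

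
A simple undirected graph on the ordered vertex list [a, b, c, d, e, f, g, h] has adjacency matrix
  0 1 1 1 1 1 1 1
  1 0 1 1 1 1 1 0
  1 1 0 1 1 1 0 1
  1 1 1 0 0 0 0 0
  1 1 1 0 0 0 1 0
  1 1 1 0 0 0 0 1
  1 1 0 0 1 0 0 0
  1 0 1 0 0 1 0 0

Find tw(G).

3

A width-3 tree decomposition is:
Bags: B1 = {a, b, c, f}  B2 = {a, b, c, d}  B3 = {a, b, c, e}  B4 = {a, c, f, h}  B5 = {a, b, e, g}
Tree: B1–B2, B1–B3, B1–B4, B3–B5
Each bag holds 4 vertices, so the decomposition has width 3, which upper-bounds the treewidth. For the lower bound, the 4 vertices {a, c, f, h} are pairwise adjacent, and any tree decomposition puts a clique entirely inside one bag — forcing width ≥ 3. Combining the bounds, tw(G) = 3.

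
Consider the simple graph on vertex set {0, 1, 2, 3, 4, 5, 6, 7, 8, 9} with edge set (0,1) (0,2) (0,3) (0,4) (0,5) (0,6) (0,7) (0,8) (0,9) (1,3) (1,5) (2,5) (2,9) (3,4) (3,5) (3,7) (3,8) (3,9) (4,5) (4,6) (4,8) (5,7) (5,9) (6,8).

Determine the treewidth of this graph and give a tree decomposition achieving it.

Treewidth 3.
One optimal decomposition is:
Bags: B1 = {0, 3, 4, 8}  B2 = {0, 3, 4, 5}  B3 = {0, 1, 3, 5}  B4 = {0, 3, 5, 7}  B5 = {0, 3, 5, 9}  B6 = {0, 2, 5, 9}  B7 = {0, 4, 6, 8}
Tree: B1–B2, B2–B3, B2–B4, B2–B5, B5–B6, B1–B7

Each bag holds 4 vertices, so the decomposition has width 3, which upper-bounds the treewidth. On the other hand G contains the 4-clique {0, 2, 5, 9}. A clique must lie in a single bag of any decomposition, so no decomposition can have width below 3. Hence tw(G) = 3 exactly.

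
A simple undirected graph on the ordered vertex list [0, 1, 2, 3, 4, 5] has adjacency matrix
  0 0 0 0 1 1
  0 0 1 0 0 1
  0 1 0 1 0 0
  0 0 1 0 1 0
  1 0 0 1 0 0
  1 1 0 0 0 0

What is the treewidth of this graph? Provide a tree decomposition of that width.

Treewidth 2.
One such decomposition:
Bags: B1 = {1, 2, 3}  B2 = {1, 3, 4}  B3 = {0, 1, 4}  B4 = {0, 1, 5}
Tree: B1–B2, B2–B3, B3–B4

The largest bag has 3 vertices, giving width 2; this decomposition certifies tw(G) ≤ 2. For the lower bound, G contains the cycle 1–2–3–4–0–5–1, so G is not a forest; only forests have treewidth ≤ 1, hence tw(G) ≥ 2. Therefore the treewidth is 2.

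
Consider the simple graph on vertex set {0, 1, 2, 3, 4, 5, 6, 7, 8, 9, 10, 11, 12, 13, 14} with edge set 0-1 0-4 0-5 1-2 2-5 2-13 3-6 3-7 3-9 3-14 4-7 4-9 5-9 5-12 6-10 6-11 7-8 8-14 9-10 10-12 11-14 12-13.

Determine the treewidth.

3

A width-3 tree decomposition is:
Bags: B1 = {7, 8, 11, 14}  B2 = {3, 7, 11, 14}  B3 = {3, 6, 7, 11}  B4 = {3, 4, 6, 7}  B5 = {3, 4, 6, 9}  B6 = {4, 6, 9, 10}  B7 = {0, 4, 9, 10}  B8 = {0, 5, 9, 10}  B9 = {0, 5, 10, 12}  B10 = {0, 1, 5, 12}  B11 = {1, 2, 5, 12}  B12 = {1, 2, 12, 13}
Tree: B1–B2, B2–B3, B3–B4, B4–B5, B5–B6, B6–B7, B7–B8, B8–B9, B9–B10, B10–B11, B11–B12
Each bag holds 4 vertices, so the decomposition has width 3, which upper-bounds the treewidth. For the lower bound: the 4 vertex sets {8,11,14}, {7}, {3}, {4,6,9,10} are disjoint, each induces a connected subgraph, and every pair is joined by at least one edge of G. Contracting each set to a single vertex therefore yields K_{4} as a minor, and since treewidth is minor-monotone, tw(G) ≥ tw(K_{4}) = 3. Hence tw(G) = 3 exactly.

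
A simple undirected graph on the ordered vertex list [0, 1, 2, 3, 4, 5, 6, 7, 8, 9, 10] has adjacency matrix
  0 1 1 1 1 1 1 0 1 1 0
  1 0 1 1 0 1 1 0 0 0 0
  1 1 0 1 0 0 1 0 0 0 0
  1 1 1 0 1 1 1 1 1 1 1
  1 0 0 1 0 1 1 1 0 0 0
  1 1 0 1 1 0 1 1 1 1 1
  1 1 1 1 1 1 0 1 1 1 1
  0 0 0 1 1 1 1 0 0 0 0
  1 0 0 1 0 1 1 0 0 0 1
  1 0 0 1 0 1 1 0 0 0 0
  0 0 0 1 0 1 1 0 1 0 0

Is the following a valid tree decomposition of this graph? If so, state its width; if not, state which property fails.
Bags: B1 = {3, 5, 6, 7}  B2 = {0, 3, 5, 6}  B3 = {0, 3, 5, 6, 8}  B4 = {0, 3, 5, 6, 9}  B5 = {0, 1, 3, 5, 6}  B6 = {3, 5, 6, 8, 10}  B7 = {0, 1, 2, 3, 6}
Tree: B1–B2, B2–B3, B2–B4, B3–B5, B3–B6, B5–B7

A tree decomposition must satisfy three properties: every vertex lies in some bag; for every edge, both endpoints lie together in some bag; and for every vertex, the bags containing it form a connected subtree. Here vertex 4 appears in no bag, so the decomposition is invalid.

No — vertex 4 appears in no bag.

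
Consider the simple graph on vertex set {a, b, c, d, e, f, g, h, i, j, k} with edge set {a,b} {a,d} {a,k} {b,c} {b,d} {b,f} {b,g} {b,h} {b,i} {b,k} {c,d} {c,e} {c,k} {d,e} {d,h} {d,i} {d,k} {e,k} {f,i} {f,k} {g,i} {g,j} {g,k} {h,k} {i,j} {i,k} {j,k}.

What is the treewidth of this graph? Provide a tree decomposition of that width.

The largest bag has 4 vertices, giving width 3; this decomposition certifies tw(G) ≤ 3. For the lower bound, the 4 vertices {g, i, j, k} are pairwise adjacent, and any tree decomposition puts a clique entirely inside one bag — forcing width ≥ 3. Combining the bounds, tw(G) = 3.

Treewidth 3.
One such decomposition:
Bags: B1 = {b, d, i, k}  B2 = {b, g, i, k}  B3 = {b, c, d, k}  B4 = {b, f, i, k}  B5 = {g, i, j, k}  B6 = {c, d, e, k}  B7 = {a, b, d, k}  B8 = {b, d, h, k}
Tree: B1–B2, B1–B3, B2–B4, B2–B5, B3–B6, B1–B7, B1–B8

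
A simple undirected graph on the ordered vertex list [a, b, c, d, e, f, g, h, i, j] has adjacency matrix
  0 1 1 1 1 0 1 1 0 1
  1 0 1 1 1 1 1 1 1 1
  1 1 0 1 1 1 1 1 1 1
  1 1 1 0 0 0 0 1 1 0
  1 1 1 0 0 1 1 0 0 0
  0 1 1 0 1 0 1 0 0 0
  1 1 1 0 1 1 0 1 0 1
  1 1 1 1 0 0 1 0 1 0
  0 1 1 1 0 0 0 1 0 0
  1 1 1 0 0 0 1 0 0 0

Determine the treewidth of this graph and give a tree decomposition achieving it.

Each bag holds 5 vertices, so the decomposition has width 4, which upper-bounds the treewidth. For the lower bound, the 5 vertices {a, b, c, d, h} are pairwise adjacent, and any tree decomposition puts a clique entirely inside one bag — forcing width ≥ 4. Combining the bounds, tw(G) = 4.

Treewidth 4.
One optimal decomposition is:
Bags: B1 = {b, c, e, f, g}  B2 = {a, b, c, e, g}  B3 = {a, b, c, g, h}  B4 = {a, b, c, d, h}  B5 = {b, c, d, h, i}  B6 = {a, b, c, g, j}
Tree: B1–B2, B2–B3, B3–B4, B4–B5, B2–B6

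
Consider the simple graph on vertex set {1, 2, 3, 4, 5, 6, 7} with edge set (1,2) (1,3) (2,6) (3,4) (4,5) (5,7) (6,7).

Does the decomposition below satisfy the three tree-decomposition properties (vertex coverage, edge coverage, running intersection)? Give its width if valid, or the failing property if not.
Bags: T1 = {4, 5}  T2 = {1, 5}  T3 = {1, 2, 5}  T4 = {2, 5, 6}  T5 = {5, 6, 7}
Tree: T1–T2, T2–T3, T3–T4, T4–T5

No — vertex 3 appears in no bag.

A tree decomposition must satisfy three properties: every vertex lies in some bag; for every edge, both endpoints lie together in some bag; and for every vertex, the bags containing it form a connected subtree. Here vertex 3 appears in no bag, so the decomposition is invalid.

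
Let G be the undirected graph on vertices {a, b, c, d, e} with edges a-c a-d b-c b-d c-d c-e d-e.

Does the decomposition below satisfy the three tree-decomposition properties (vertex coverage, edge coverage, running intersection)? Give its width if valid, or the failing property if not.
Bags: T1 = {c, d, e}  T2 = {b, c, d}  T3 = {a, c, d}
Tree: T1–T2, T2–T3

Checking the three conditions: (i) the bags cover all of {a, b, c, d, e}; (ii) for each edge, some bag contains both endpoints; (iii) the bags containing any fixed vertex form a subtree. All hold, so the decomposition is valid with width 3 − 1 = 2.

Yes; width 2.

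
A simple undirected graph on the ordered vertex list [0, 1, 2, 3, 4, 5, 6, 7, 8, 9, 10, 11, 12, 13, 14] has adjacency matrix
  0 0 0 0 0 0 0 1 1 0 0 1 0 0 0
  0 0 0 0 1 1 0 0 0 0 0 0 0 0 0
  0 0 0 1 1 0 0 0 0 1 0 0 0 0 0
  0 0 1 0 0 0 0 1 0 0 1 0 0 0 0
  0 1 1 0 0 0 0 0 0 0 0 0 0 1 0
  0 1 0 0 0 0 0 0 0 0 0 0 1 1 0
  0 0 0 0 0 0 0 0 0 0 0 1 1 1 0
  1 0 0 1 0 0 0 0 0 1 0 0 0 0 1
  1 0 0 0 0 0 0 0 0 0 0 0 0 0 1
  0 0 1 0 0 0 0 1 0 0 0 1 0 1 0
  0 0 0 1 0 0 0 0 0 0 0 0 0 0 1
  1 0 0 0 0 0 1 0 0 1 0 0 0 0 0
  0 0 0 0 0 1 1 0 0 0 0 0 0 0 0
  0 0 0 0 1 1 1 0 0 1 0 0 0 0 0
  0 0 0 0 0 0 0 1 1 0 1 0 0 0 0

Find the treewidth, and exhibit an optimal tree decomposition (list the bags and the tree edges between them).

Each bag holds 4 vertices, so the decomposition has width 3, which upper-bounds the treewidth. For the lower bound: the 4 vertex sets {8,10,14}, {3}, {7}, {0,2,9,11} are disjoint, each induces a connected subgraph, and every pair is joined by at least one edge of G. Contracting each set to a single vertex therefore yields K_{4} as a minor, and since treewidth is minor-monotone, tw(G) ≥ tw(K_{4}) = 3. Therefore the treewidth is 3.

Treewidth 3.
One such decomposition:
Bags: B1 = {3, 8, 10, 14}  B2 = {3, 7, 8, 14}  B3 = {0, 3, 7, 8}  B4 = {0, 2, 3, 7}  B5 = {0, 2, 7, 9}  B6 = {0, 2, 9, 11}  B7 = {2, 4, 9, 11}  B8 = {4, 9, 11, 13}  B9 = {4, 6, 11, 13}  B10 = {1, 4, 6, 13}  B11 = {1, 5, 6, 13}  B12 = {1, 5, 6, 12}
Tree: B1–B2, B2–B3, B3–B4, B4–B5, B5–B6, B6–B7, B7–B8, B8–B9, B9–B10, B10–B11, B11–B12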